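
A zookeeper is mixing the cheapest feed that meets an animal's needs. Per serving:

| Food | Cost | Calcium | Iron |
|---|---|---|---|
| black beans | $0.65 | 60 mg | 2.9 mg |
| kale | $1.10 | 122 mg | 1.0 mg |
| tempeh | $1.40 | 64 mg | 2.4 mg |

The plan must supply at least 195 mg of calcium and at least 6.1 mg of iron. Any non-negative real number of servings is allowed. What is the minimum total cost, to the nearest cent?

$1.96

With two linear requirements the optimum uses one or two foods; enumerate the corners.
black beans only: max(195/60, 6.1/2.9) = 3.25 servings → $2.11.
kale only: max(195/122, 6.1/1.0) = 6.1 servings → $6.71.
tempeh only: max(195/64, 6.1/2.4) = 3.047 servings → $4.27.
black beans + kale with both tight: 1.869 servings and 0.679 servings → $1.96.
black beans + tempeh: the both-tight solution has a negative serving — not a feasible corner.
kale + tempeh with both tight: 0.3392 servings and 2.4 servings → $3.73.
The minimum over all feasible corners is $1.96.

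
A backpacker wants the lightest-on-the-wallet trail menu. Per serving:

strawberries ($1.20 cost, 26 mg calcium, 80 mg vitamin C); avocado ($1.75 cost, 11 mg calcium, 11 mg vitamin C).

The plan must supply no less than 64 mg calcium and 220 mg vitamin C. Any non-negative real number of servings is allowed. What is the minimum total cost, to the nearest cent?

$3.30

Check every corner: each single food scaled to meet both minima, and each pair solved so both constraints bind.
strawberries only: max(64/26, 220/80) = 2.75 servings → $3.30.
avocado only: max(64/11, 220/11) = 20 servings → $35.00.
strawberries + avocado: intersection lies outside the first quadrant.
Cheapest feasible corner: $3.30.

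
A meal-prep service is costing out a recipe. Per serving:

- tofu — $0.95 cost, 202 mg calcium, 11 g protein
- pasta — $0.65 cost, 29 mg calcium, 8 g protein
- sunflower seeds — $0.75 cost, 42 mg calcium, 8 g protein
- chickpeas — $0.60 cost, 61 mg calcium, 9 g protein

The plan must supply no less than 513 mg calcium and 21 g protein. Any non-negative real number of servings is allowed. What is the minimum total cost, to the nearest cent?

$2.41

Compare the cost at each extreme point of the feasible region.
tofu only: max(513/202, 21/11) = 2.54 servings → $2.41.
pasta only: max(513/29, 21/8) = 17.69 servings → $11.50.
sunflower seeds only: max(513/42, 21/8) = 12.21 servings → $9.16.
chickpeas only: max(513/61, 21/9) = 8.41 servings → $5.05.
tofu + pasta with both targets exact would need a negative amount; discard.
tofu + sunflower seeds: intersection lies outside the first quadrant.
tofu + chickpeas with both targets exact would need a negative amount; discard.
pasta + sunflower seeds: intersection lies outside the first quadrant.
pasta + chickpeas: the both-tight solution has a negative serving — not a feasible corner.
sunflower seeds + chickpeas with both targets exact would need a negative amount; discard.
So the least-cost plan costs $2.41.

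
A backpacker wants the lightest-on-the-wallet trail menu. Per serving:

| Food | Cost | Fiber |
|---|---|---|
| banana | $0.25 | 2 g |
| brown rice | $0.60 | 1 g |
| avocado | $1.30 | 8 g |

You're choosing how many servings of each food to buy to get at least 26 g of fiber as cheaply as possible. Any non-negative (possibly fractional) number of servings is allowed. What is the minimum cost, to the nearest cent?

Cost per g of fiber: banana $0.1250, avocado $0.1625, brown rice $0.6000.
With no serving limits, use only banana: 26 g / 2 g = 13 servings × $0.25 = $3.25.

$3.25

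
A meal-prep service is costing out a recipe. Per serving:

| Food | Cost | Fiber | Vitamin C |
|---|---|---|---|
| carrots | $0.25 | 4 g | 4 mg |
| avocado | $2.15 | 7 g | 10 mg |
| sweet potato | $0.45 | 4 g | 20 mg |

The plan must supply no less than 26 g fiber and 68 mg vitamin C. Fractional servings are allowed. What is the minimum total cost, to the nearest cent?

A basic optimal solution has at most two foods positive. Try each food alone and each pair with both targets met exactly.
carrots only: max(26/4, 68/4) = 17 servings → $4.25.
avocado only: max(26/7, 68/10) = 6.8 servings → $14.62.
sweet potato only: max(26/4, 68/20) = 6.5 servings → $2.92.
carrots + avocado with both targets exact would need a negative amount; discard.
carrots + sweet potato with both tight: 3.875 servings and 2.625 servings → $2.15.
avocado + sweet potato with both tight: 2.48 servings and 2.16 servings → $6.30.
Cheapest feasible corner: $2.15.

$2.15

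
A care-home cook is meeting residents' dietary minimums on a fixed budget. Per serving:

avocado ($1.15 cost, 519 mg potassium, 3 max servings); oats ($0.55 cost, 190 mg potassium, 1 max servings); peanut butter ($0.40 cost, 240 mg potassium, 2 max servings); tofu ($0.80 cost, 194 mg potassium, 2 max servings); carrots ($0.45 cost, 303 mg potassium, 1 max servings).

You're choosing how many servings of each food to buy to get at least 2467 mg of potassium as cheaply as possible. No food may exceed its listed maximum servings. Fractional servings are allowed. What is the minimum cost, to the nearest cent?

Cost per mg of potassium: carrots $0.0015, peanut butter $0.0017, avocado $0.0022, oats $0.0029, tofu $0.0041.
Take 1 serving of carrots: +303.0 mg potassium for $0.45 (total $0.45, still need 2164.0 mg).
Take 2 servings of peanut butter: +480.0 mg potassium for $0.80 (total $1.25, still need 1684.0 mg).
Take 3 servings of avocado: +1557.0 mg potassium for $3.45 (total $4.70, still need 127.0 mg).
Take 0.6684 servings of oats: +127.0 mg potassium for $0.37 (total $5.07, still need 0.0 mg).
Filling from the cheapest source first is optimal under one linear minimum: $5.07.

$5.07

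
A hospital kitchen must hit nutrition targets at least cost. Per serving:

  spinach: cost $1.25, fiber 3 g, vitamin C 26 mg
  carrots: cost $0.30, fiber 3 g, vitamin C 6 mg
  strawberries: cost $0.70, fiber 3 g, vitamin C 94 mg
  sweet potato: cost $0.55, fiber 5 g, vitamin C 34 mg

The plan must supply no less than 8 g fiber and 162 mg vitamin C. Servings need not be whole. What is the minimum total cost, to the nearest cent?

With two linear requirements the optimum uses one or two foods; enumerate the corners.
spinach only: max(8/3, 162/26) = 6.231 servings → $7.79.
carrots only: max(8/3, 162/6) = 27 servings → $8.10.
strawberries only: max(8/3, 162/94) = 2.667 servings → $1.87.
sweet potato only: max(8/5, 162/34) = 4.765 servings → $2.62.
spinach + carrots: intersection lies outside the first quadrant.
spinach + strawberries with both tight: 1.304 servings and 1.363 servings → $2.58.
spinach + sweet potato: intersection lies outside the first quadrant.
carrots + strawberries with both tight: 1.008 servings and 1.659 servings → $1.46.
carrots + sweet potato with both targets exact would need a negative amount; discard.
strawberries + sweet potato with both tight: 1.462 servings and 0.7228 servings → $1.42.
Cheapest feasible corner: $1.42.

$1.42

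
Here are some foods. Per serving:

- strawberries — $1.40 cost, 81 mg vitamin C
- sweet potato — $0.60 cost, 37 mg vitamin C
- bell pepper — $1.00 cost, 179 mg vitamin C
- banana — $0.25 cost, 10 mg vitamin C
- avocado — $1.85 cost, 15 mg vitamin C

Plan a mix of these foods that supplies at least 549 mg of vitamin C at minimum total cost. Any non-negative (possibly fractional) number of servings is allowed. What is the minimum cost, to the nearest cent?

Cost per mg of vitamin C: bell pepper $0.0056, sweet potato $0.0162, strawberries $0.0173, banana $0.0250, avocado $0.1233.
With no serving limits, use only bell pepper: 549 mg / 179 mg = 3.067 servings × $1.00 = $3.07.

$3.07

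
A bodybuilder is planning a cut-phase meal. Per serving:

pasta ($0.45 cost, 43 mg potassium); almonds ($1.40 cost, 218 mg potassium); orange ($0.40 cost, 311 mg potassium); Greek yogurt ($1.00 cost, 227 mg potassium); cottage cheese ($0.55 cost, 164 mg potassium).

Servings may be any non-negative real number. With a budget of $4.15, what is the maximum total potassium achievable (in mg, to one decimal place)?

3226.6 mg

Potassium per dollar: orange 777.5, cottage cheese 298.2, Greek yogurt 227, almonds 155.7, pasta 95.56.
With no serving limits, spend the whole cost allowance on orange: $4.15 / $0.40 × 311 mg = 3226.6 mg.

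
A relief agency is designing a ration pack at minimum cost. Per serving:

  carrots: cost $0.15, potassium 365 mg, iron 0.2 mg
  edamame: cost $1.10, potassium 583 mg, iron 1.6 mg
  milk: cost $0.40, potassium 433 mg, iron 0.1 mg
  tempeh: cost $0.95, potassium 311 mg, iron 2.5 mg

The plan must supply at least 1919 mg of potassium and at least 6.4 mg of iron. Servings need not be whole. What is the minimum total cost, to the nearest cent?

Compare the cost at each extreme point of the feasible region.
carrots only: max(1919/365, 6.4/0.2) = 32 servings → $4.80.
edamame only: max(1919/583, 6.4/1.6) = 4 servings → $4.40.
milk only: max(1919/433, 6.4/0.1) = 64 servings → $25.60.
tempeh only: max(1919/311, 6.4/2.5) = 6.17 servings → $5.86.
carrots + edamame: the both-tight solution has a negative serving — not a feasible corner.
carrots + milk with both targets exact would need a negative amount; discard.
carrots + tempeh with both tight: 3.301 servings and 2.296 servings → $2.68.
edamame + milk with both targets exact would need a negative amount; discard.
edamame + tempeh with both tight: 2.924 servings and 0.6884 servings → $3.87.
milk + tempeh with both tight: 2.67 servings and 2.453 servings → $3.40.
The minimum over all feasible corners is $2.68.

$2.68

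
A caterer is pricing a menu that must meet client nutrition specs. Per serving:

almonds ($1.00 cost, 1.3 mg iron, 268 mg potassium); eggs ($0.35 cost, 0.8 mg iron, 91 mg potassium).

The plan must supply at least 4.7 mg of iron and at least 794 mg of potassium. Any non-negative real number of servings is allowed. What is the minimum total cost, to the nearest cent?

Two binding constraints pin down two serving amounts, so the optimal mix uses at most two foods. The candidates are each food alone (scaled to the tighter of iron/potassium) and each pair with both constraints tight.
almonds only: max(4.7/1.3, 794/268) = 3.615 servings → $3.62.
eggs only: max(4.7/0.8, 794/91) = 8.725 servings → $3.05.
almonds + eggs with both tight: 2.159 servings and 2.366 servings → $2.99.
Cheapest feasible corner: $2.99.

$2.99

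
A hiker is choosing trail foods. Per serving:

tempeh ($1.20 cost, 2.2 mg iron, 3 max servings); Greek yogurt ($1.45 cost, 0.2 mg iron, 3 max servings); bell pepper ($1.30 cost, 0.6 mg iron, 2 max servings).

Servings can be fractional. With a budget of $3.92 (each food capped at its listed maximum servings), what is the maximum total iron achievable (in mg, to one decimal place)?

6.7 mg

Iron per dollar: tempeh 1.833, bell pepper 0.4615, Greek yogurt 0.1379.
Take 3 servings of tempeh: spends $3.60, +6.6 mg iron (running total 6.6 mg).
Take 0.2462 servings of bell pepper: spends $0.32, +0.1 mg iron (running total 6.7 mg).
Filling greedily by iron-per-dollar is optimal for one linear limit, giving 6.7 mg.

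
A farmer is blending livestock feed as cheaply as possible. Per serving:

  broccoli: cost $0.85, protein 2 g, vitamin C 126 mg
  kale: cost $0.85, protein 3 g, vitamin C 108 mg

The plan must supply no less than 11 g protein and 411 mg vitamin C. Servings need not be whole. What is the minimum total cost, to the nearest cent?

A basic optimal solution has at most two foods positive. Try each food alone and each pair with both targets met exactly.
broccoli only: max(11/2, 411/126) = 5.5 servings → $4.67.
kale only: max(11/3, 411/108) = 3.806 servings → $3.23.
broccoli + kale with both tight: 0.2778 servings and 3.481 servings → $3.20.
The minimum over all feasible corners is $3.20.

$3.20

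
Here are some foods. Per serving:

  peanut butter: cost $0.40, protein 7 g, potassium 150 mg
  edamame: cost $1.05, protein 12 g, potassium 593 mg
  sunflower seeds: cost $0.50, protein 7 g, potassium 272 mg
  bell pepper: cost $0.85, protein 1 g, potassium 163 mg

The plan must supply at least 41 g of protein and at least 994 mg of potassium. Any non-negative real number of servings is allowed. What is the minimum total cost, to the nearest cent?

This is a tiny linear program; its minimum lies at a vertex of the feasible set. List the vertices and price them.
peanut butter only: max(41/7, 994/150) = 6.627 servings → $2.65.
edamame only: max(41/12, 994/593) = 3.417 servings → $3.59.
sunflower seeds only: max(41/7, 994/272) = 5.857 servings → $2.93.
bell pepper only: max(41/1, 994/163) = 41 servings → $34.85.
peanut butter + edamame with both tight: 5.268 servings and 0.3437 servings → $2.47.
peanut butter + sunflower seeds with both tight: 4.911 servings and 0.9461 servings → $2.44.
peanut butter + bell pepper with both tight: 5.741 servings and 0.8153 servings → $2.99.
edamame + sunflower seeds: intersection lies outside the first quadrant.
edamame + bell pepper with both targets exact would need a negative amount; discard.
sunflower seeds + bell pepper: intersection lies outside the first quadrant.
The minimum over all feasible corners is $2.44.

$2.44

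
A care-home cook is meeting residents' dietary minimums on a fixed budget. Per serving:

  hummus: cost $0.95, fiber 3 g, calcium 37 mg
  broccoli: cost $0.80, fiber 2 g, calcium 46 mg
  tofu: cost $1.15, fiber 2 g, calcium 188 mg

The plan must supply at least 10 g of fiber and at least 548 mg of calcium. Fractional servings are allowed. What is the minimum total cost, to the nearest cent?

Compare the cost at each extreme point of the feasible region.
hummus only: max(10/3, 548/37) = 14.81 servings → $14.07.
broccoli only: max(10/2, 548/46) = 11.91 servings → $9.53.
tofu only: max(10/2, 548/188) = 5 servings → $5.75.
hummus + broccoli: intersection lies outside the first quadrant.
hummus + tofu with both tight: 1.6 servings and 2.6 servings → $4.51.
broccoli + tofu with both tight: 2.761 servings and 2.239 servings → $4.78.
Cheapest feasible corner: $4.51.

$4.51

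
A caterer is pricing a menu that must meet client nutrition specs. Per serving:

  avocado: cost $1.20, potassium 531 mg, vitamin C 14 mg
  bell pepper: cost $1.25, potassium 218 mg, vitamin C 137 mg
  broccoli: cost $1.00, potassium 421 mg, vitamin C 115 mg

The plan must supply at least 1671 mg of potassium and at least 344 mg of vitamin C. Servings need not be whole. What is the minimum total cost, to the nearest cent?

This is a tiny linear program; its minimum lies at a vertex of the feasible set. List the vertices and price them.
avocado only: max(1671/531, 344/14) = 24.57 servings → $29.49.
bell pepper only: max(1671/218, 344/137) = 7.665 servings → $9.58.
broccoli only: max(1671/421, 344/115) = 3.969 servings → $3.97.
avocado + bell pepper with both tight: 2.209 servings and 2.285 servings → $5.51.
avocado + broccoli with both tight: 0.8581 servings and 2.887 servings → $3.92.
bell pepper + broccoli: intersection lies outside the first quadrant.
The minimum over all feasible corners is $3.92.

$3.92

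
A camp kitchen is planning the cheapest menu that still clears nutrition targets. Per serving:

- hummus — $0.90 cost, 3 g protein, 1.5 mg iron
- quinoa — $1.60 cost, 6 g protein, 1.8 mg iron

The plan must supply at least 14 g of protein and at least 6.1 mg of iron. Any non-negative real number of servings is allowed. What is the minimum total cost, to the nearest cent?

$4.05

With two linear requirements the optimum uses one or two foods; enumerate the corners.
hummus only: max(14/3, 6.1/1.5) = 4.667 servings → $4.20.
quinoa only: max(14/6, 6.1/1.8) = 3.389 servings → $5.42.
hummus + quinoa with both tight: 3.167 servings and 0.75 servings → $4.05.
So the least-cost plan costs $4.05.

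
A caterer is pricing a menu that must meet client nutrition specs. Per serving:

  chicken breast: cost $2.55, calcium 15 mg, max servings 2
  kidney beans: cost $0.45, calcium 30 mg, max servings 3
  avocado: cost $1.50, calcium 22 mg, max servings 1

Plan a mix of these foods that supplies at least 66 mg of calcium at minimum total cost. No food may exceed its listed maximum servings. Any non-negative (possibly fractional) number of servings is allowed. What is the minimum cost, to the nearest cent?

Cost per mg of calcium: kidney beans $0.0150, avocado $0.0682, chicken breast $0.1700.
Take 2.2 servings of kidney beans: +66.0 mg calcium for $0.99 (total $0.99, still need 0.0 mg).
Filling from the cheapest source first is optimal under one linear minimum: $0.99.

$0.99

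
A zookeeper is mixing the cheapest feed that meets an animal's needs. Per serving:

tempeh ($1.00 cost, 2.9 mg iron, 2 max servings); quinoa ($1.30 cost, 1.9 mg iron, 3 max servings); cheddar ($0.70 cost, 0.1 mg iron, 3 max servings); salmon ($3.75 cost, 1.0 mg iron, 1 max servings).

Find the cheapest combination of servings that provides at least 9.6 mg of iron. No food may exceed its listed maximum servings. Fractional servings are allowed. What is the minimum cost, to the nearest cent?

Cost per mg of iron: tempeh $0.3448, quinoa $0.6842, salmon $3.7500, cheddar $7.0000.
Take 2 servings of tempeh: +5.8 mg iron for $2.00 (total $2.00, still need 3.8 mg).
Take 2 servings of quinoa: +3.8 mg iron for $2.60 (total $4.60, still need 0.0 mg).
Greedy by cheapest-per-mg is optimal for a single linear constraint, so the minimum cost is $4.60.

$4.60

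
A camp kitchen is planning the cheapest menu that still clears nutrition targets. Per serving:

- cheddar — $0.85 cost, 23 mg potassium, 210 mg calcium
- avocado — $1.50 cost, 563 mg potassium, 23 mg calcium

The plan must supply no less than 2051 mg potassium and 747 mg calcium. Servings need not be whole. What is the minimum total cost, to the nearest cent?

Minimising a linear cost over {potassium ≥ 2051, calcium ≥ 747, servings ≥ 0} — the optimum is at a vertex, using one or two foods.
cheddar only: max(2051/23, 747/210) = 89.17 servings → $75.80.
avocado only: max(2051/563, 747/23) = 32.48 servings → $48.72.
cheddar + avocado with both tight: 3.172 servings and 3.513 servings → $7.97.
So the least-cost plan costs $7.97.

$7.97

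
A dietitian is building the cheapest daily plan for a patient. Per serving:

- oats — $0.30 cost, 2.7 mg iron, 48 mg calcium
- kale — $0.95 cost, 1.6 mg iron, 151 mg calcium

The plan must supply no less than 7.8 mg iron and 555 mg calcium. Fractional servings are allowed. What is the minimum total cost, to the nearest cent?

Compare the cost at each extreme point of the feasible region.
oats only: max(7.8/2.7, 555/48) = 11.56 servings → $3.47.
kale only: max(7.8/1.6, 555/151) = 4.875 servings → $4.63.
oats + kale with both tight: 0.8758 servings and 3.397 servings → $3.49.
Cheapest feasible corner: $3.47.

$3.47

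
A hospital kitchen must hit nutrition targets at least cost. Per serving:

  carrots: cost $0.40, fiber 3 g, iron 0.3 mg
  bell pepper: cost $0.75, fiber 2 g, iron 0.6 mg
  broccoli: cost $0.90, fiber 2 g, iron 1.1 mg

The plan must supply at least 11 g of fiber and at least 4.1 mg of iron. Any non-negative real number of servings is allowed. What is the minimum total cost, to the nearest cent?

$3.58

The cheapest plan sits at a corner of the feasible region — with two constraints it uses at most two foods.
carrots only: max(11/3, 4.1/0.3) = 13.67 servings → $5.47.
bell pepper only: max(11/2, 4.1/0.6) = 6.833 servings → $5.12.
broccoli only: max(11/2, 4.1/1.1) = 5.5 servings → $4.95.
carrots + bell pepper: intersection lies outside the first quadrant.
carrots + broccoli with both tight: 1.444 servings and 3.333 servings → $3.58.
bell pepper + broccoli with both tight: 3.9 servings and 1.6 servings → $4.37.
So the least-cost plan costs $3.58.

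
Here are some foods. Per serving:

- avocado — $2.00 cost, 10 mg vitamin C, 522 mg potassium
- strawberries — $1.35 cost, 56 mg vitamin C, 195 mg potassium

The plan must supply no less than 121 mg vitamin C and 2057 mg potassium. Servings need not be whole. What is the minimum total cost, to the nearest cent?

$8.82

Two binding constraints pin down two serving amounts, so the optimal mix uses at most two foods. The candidates are each food alone (scaled to the tighter of vitamin C/potassium) and each pair with both constraints tight.
avocado only: max(121/10, 2057/522) = 12.1 servings → $24.20.
strawberries only: max(121/56, 2057/195) = 10.55 servings → $14.24.
avocado + strawberries with both tight: 3.357 servings and 1.561 servings → $8.82.
Cheapest feasible corner: $8.82.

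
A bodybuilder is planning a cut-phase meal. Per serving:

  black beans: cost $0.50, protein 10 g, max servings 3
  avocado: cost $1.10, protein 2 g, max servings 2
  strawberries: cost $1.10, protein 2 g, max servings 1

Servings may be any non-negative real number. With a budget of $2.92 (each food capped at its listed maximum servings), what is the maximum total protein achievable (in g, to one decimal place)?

Protein per dollar: black beans 20, avocado 1.818, strawberries 1.818.
Take 3 servings of black beans: spends $1.50, +30.0 g protein (running total 30.0 g).
Take 1.291 servings of avocado: spends $1.42, +2.6 g protein (running total 32.6 g).
Filling greedily by protein-per-dollar is optimal for one linear limit, giving 32.6 g.

32.6 g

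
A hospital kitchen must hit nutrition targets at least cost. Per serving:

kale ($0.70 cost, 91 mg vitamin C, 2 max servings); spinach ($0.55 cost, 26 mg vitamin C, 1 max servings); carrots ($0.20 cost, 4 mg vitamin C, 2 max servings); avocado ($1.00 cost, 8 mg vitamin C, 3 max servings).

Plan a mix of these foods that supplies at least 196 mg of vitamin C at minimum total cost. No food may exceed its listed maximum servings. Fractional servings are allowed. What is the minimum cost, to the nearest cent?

$1.70

Cost per mg of vitamin C: kale $0.0077, spinach $0.0212, carrots $0.0500, avocado $0.1250.
Take 2 servings of kale: +182.0 mg vitamin C for $1.40 (total $1.40, still need 14.0 mg).
Take 0.5385 servings of spinach: +14.0 mg vitamin C for $0.30 (total $1.70, still need 0.0 mg).
Filling from the cheapest source first is optimal under one linear minimum: $1.70.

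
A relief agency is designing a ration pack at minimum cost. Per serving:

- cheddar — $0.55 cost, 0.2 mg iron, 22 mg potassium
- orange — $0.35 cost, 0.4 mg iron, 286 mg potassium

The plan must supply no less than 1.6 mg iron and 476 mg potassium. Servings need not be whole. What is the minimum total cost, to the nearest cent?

For a min-cost LP with two ≥-constraints, a basic feasible solution has at most two positive variables.
cheddar only: max(1.6/0.2, 476/22) = 21.64 servings → $11.90.
orange only: max(1.6/0.4, 476/286) = 4 servings → $1.40.
cheddar + orange with both tight: 5.521 servings and 1.24 servings → $3.47.
The minimum over all feasible corners is $1.40.

$1.40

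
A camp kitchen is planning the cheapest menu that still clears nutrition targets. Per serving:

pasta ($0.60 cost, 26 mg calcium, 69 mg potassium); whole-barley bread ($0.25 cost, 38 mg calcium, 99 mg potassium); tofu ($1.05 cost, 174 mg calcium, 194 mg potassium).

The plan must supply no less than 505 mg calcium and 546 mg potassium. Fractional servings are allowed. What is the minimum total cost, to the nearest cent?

The cheapest plan sits at a corner of the feasible region — with two constraints it uses at most two foods.
pasta only: max(505/26, 546/69) = 19.42 servings → $11.65.
whole-barley bread only: max(505/38, 546/99) = 13.29 servings → $3.32.
tofu only: max(505/174, 546/194) = 2.902 servings → $3.05.
pasta + whole-barley bread: the both-tight solution has a negative serving — not a feasible corner.
pasta + tofu with both targets exact would need a negative amount; discard.
whole-barley bread + tofu with both targets exact would need a negative amount; discard.
The minimum over all feasible corners is $3.05.

$3.05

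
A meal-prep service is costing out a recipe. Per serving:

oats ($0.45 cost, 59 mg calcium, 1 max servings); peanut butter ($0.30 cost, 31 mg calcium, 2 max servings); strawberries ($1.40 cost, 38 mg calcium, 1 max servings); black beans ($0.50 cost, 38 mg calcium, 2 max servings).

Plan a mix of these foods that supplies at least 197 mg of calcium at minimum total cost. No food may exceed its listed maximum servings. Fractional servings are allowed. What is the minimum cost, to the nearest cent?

$2.05

Cost per mg of calcium: oats $0.0076, peanut butter $0.0097, black beans $0.0132, strawberries $0.0368.
Take 1 serving of oats: +59.0 mg calcium for $0.45 (total $0.45, still need 138.0 mg).
Take 2 servings of peanut butter: +62.0 mg calcium for $0.60 (total $1.05, still need 76.0 mg).
Take 2 servings of black beans: +76.0 mg calcium for $1.00 (total $2.05, still need 0.0 mg).
Greedy by cheapest-per-mg is optimal for a single linear constraint, so the minimum cost is $2.05.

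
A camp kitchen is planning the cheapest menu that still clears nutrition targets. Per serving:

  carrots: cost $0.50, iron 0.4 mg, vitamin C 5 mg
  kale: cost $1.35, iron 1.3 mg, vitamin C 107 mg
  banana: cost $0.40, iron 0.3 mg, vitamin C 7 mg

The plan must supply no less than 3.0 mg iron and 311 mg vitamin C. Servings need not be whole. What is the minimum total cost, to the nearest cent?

An LP optimum is at a vertex; with two nutrient constraints at most two foods are used. Check each candidate.
carrots only: max(3.0/0.4, 311/5) = 62.2 servings → $31.10.
kale only: max(3.0/1.3, 311/107) = 2.907 servings → $3.92.
banana only: max(3.0/0.3, 311/7) = 44.43 servings → $17.77.
carrots + kale: intersection lies outside the first quadrant.
carrots + banana: intersection lies outside the first quadrant.
kale + banana: the both-tight solution has a negative serving — not a feasible corner.
The minimum over all feasible corners is $3.92.

$3.92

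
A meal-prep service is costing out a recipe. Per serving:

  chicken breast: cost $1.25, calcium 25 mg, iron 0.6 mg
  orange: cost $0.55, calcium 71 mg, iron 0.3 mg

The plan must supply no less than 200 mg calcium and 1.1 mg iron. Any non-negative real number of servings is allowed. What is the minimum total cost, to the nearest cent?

$2.02

With two linear requirements the optimum uses one or two foods; enumerate the corners.
chicken breast only: max(200/25, 1.1/0.6) = 8 servings → $10.00.
orange only: max(200/71, 1.1/0.3) = 3.667 servings → $2.02.
chicken breast + orange with both tight: 0.5157 servings and 2.635 servings → $2.09.
Cheapest feasible corner: $2.02.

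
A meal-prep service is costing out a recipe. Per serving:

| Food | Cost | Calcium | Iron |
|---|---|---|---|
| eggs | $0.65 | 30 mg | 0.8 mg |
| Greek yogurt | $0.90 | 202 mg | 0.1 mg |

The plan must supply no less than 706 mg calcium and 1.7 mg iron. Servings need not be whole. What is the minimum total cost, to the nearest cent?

$4.03

This is a tiny linear program; its minimum lies at a vertex of the feasible set. List the vertices and price them.
eggs only: max(706/30, 1.7/0.8) = 23.53 servings → $15.30.
Greek yogurt only: max(706/202, 1.7/0.1) = 17 servings → $15.30.
eggs + Greek yogurt with both tight: 1.72 servings and 3.24 servings → $4.03.
The minimum over all feasible corners is $4.03.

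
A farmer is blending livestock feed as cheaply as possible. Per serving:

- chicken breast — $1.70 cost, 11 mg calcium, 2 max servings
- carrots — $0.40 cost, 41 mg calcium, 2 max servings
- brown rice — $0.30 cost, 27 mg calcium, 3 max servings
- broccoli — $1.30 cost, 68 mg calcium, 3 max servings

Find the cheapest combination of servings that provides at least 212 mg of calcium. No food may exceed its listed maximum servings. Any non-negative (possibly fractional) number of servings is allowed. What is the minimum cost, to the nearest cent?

Cost per mg of calcium: carrots $0.0098, brown rice $0.0111, broccoli $0.0191, chicken breast $0.1545.
Take 2 servings of carrots: +82.0 mg calcium for $0.80 (total $0.80, still need 130.0 mg).
Take 3 servings of brown rice: +81.0 mg calcium for $0.90 (total $1.70, still need 49.0 mg).
Take 0.7206 servings of broccoli: +49.0 mg calcium for $0.94 (total $2.64, still need 0.0 mg).
Filling from the cheapest source first is optimal under one linear minimum: $2.64.

$2.64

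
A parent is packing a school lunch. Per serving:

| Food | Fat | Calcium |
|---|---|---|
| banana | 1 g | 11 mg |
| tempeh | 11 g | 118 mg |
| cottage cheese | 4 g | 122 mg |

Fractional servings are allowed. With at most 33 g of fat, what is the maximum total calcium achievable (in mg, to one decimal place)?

Calcium per g fat: cottage cheese 30.5, banana 11, tempeh 10.73.
With no serving limits, spend the whole fat allowance on cottage cheese: 33 g / 4 g × 122 mg = 1006.5 mg.

1006.5 mg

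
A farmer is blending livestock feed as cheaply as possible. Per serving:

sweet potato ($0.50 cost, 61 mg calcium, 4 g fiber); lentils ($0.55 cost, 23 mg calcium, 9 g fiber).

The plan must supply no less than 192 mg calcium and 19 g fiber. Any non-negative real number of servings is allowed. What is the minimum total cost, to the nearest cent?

At the optimum either one food covers both requirements or two foods hit both targets exactly; no other combination can be cheaper.
sweet potato only: max(192/61, 19/4) = 4.75 servings → $2.38.
lentils only: max(192/23, 19/9) = 8.348 servings → $4.59.
sweet potato + lentils with both tight: 2.825 servings and 0.8556 servings → $1.88.
The minimum over all feasible corners is $1.88.

$1.88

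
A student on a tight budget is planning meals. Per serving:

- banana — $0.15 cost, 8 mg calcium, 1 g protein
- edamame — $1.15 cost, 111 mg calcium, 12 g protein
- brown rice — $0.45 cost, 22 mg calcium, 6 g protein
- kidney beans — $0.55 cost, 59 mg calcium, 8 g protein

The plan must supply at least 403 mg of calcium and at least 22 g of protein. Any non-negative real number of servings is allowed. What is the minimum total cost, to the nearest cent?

Two binding constraints pin down two serving amounts, so the optimal mix uses at most two foods. The candidates are each food alone (scaled to the tighter of calcium/protein) and each pair with both constraints tight.
banana only: max(403/8, 22/1) = 50.38 servings → $7.56.
edamame only: max(403/111, 22/12) = 3.631 servings → $4.18.
brown rice only: max(403/22, 22/6) = 18.32 servings → $8.24.
kidney beans only: max(403/59, 22/8) = 6.831 servings → $3.76.
banana + edamame with both targets exact would need a negative amount; discard.
banana + brown rice with both targets exact would need a negative amount; discard.
banana + kidney beans with both targets exact would need a negative amount; discard.
edamame + brown rice: the both-tight solution has a negative serving — not a feasible corner.
edamame + kidney beans with both targets exact would need a negative amount; discard.
brown rice + kidney beans: the both-tight solution has a negative serving — not a feasible corner.
Cheapest feasible corner: $3.76.

$3.76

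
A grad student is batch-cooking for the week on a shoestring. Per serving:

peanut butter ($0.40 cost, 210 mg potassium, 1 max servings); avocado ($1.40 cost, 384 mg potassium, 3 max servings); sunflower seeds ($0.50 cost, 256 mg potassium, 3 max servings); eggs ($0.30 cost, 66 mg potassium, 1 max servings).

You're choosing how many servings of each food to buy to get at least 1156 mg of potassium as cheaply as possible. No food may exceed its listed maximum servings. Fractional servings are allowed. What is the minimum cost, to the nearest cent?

Cost per mg of potassium: peanut butter $0.0019, sunflower seeds $0.0020, avocado $0.0036, eggs $0.0045.
Take 1 serving of peanut butter: +210.0 mg potassium for $0.40 (total $0.40, still need 946.0 mg).
Take 3 servings of sunflower seeds: +768.0 mg potassium for $1.50 (total $1.90, still need 178.0 mg).
Take 0.4635 servings of avocado: +178.0 mg potassium for $0.65 (total $2.55, still need 0.0 mg).
Filling from the cheapest source first is optimal under one linear minimum: $2.55.

$2.55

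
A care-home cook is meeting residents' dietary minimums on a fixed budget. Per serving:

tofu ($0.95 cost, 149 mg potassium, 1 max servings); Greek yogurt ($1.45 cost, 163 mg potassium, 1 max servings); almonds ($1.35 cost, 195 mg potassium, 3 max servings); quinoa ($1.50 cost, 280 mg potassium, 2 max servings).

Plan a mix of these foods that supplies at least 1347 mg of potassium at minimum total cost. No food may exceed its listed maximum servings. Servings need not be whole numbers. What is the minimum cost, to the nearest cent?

$8.47

Cost per mg of potassium: quinoa $0.0054, tofu $0.0064, almonds $0.0069, Greek yogurt $0.0089.
Take 2 servings of quinoa: +560.0 mg potassium for $3.00 (total $3.00, still need 787.0 mg).
Take 1 serving of tofu: +149.0 mg potassium for $0.95 (total $3.95, still need 638.0 mg).
Take 3 servings of almonds: +585.0 mg potassium for $4.05 (total $8.00, still need 53.0 mg).
Take 0.3252 servings of Greek yogurt: +53.0 mg potassium for $0.47 (total $8.47, still need 0.0 mg).
Greedy by cheapest-per-mg is optimal for a single linear constraint, so the minimum cost is $8.47.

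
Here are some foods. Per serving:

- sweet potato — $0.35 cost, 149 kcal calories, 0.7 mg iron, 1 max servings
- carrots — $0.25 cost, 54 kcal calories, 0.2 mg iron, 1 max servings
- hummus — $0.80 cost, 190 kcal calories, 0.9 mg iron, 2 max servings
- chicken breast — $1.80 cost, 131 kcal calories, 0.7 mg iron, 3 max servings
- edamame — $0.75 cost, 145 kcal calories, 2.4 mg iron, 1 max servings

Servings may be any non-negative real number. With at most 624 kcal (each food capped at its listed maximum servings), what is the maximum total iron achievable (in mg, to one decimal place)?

Iron per kcal: edamame 0.01655, chicken breast 0.005344, hummus 0.004737, sweet potato 0.004698, carrots 0.003704.
Take 1 serving of edamame: uses 145 kcal, +2.4 mg iron (running total 2.4 mg).
Take 3 servings of chicken breast: uses 393 kcal, +2.1 mg iron (running total 4.5 mg).
Take 0.4526 servings of hummus: uses 86 kcal, +0.4 mg iron (running total 4.9 mg).
Greedy by best ratio exhausts the calories allowance optimally: 4.9 mg.

4.9 mg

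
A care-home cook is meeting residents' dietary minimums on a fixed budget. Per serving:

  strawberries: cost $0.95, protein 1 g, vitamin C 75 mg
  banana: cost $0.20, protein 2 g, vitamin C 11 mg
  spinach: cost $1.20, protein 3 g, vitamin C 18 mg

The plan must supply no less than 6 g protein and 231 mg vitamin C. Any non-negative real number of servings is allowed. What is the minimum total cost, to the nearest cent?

An LP optimum is at a vertex; with two nutrient constraints at most two foods are used. Check each candidate.
strawberries only: max(6/1, 231/75) = 6 servings → $5.70.
banana only: max(6/2, 231/11) = 21 servings → $4.20.
spinach only: max(6/3, 231/18) = 12.83 servings → $15.40.
strawberries + banana with both tight: 2.849 servings and 1.576 servings → $3.02.
strawberries + spinach with both tight: 2.826 servings and 1.058 servings → $3.95.
banana + spinach: the both-tight solution has a negative serving — not a feasible corner.
So the least-cost plan costs $3.02.

$3.02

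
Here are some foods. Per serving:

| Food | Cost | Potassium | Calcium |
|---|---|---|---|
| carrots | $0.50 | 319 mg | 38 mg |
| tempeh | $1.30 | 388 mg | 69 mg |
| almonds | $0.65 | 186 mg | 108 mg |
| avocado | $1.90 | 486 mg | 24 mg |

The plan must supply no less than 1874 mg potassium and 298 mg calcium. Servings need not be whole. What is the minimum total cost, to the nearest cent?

$3.25

Minimising a linear cost over {potassium ≥ 1874, calcium ≥ 298, servings ≥ 0} — the optimum is at a vertex, using one or two foods.
carrots only: max(1874/319, 298/38) = 7.842 servings → $3.92.
tempeh only: max(1874/388, 298/69) = 4.83 servings → $6.28.
almonds only: max(1874/186, 298/108) = 10.08 servings → $6.55.
avocado only: max(1874/486, 298/24) = 12.42 servings → $23.59.
carrots + tempeh with both tight: 1.883 servings and 3.282 servings → $5.21.
carrots + almonds with both tight: 5.367 servings and 0.8709 servings → $3.25.
carrots + avocado: the both-tight solution has a negative serving — not a feasible corner.
tempeh + almonds: the both-tight solution has a negative serving — not a feasible corner.
tempeh + avocado with both tight: 4.122 servings and 0.5649 servings → $6.43.
almonds + avocado with both tight: 2.079 servings and 3.06 servings → $7.17.
The minimum over all feasible corners is $3.25.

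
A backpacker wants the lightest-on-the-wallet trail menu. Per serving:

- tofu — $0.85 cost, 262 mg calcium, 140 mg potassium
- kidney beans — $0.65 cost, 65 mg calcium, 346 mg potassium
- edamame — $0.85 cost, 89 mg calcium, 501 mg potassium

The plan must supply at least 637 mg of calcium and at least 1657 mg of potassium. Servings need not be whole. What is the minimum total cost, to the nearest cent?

$3.70

A basic optimal solution has at most two foods positive. Try each food alone and each pair with both targets met exactly.
tofu only: max(637/262, 1657/140) = 11.84 servings → $10.06.
kidney beans only: max(637/65, 1657/346) = 9.8 servings → $6.37.
edamame only: max(637/89, 1657/501) = 7.157 servings → $6.08.
tofu + kidney beans with both tight: 1.382 servings and 4.23 servings → $3.92.
tofu + edamame with both tight: 1.445 servings and 2.904 servings → $3.70.
kidney beans + edamame: the both-tight solution has a negative serving — not a feasible corner.
So the least-cost plan costs $3.70.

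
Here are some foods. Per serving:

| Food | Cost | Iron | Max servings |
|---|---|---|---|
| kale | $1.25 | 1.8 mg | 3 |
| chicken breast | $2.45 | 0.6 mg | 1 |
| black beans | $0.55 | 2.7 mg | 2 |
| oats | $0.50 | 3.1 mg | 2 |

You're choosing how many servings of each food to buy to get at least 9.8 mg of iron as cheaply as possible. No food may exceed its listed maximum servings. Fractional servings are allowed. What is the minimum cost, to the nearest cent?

$1.73

Cost per mg of iron: oats $0.1613, black beans $0.2037, kale $0.6944, chicken breast $4.0833.
Take 2 servings of oats: +6.2 mg iron for $1.00 (total $1.00, still need 3.6 mg).
Take 1.333 servings of black beans: +3.6 mg iron for $0.73 (total $1.73, still need 0.0 mg).
Filling from the cheapest source first is optimal under one linear minimum: $1.73.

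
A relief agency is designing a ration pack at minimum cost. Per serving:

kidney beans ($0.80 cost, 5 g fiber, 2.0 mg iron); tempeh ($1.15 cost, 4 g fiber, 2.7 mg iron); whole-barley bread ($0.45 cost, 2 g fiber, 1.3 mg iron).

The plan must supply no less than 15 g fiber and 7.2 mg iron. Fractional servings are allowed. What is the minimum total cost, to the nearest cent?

Two binding constraints pin down two serving amounts, so the optimal mix uses at most two foods. The candidates are each food alone (scaled to the tighter of fiber/iron) and each pair with both constraints tight.
kidney beans only: max(15/5, 7.2/2.0) = 3.6 servings → $2.88.
tempeh only: max(15/4, 7.2/2.7) = 3.75 servings → $4.31.
whole-barley bread only: max(15/2, 7.2/1.3) = 7.5 servings → $3.38.
kidney beans + tempeh with both tight: 2.127 servings and 1.091 servings → $2.96.
kidney beans + whole-barley bread with both tight: 2.04 servings and 2.4 servings → $2.71.
tempeh + whole-barley bread with both targets exact would need a negative amount; discard.
Cheapest feasible corner: $2.71.

$2.71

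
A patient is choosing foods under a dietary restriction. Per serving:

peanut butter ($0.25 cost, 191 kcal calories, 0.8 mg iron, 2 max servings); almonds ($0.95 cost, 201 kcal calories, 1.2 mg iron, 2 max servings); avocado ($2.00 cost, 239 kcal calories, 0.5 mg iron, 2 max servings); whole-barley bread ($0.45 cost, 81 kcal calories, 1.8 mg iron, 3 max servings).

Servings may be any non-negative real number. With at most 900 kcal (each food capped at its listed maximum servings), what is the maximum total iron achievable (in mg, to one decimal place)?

Iron per kcal: whole-barley bread 0.02222, almonds 0.00597, peanut butter 0.004188, avocado 0.002092.
Take 3 servings of whole-barley bread: uses 243 kcal, +5.4 mg iron (running total 5.4 mg).
Take 2 servings of almonds: uses 402 kcal, +2.4 mg iron (running total 7.8 mg).
Take 1.335 servings of peanut butter: uses 255 kcal, +1.1 mg iron (running total 8.9 mg).
Filling greedily by iron-per-kcal is optimal for one linear limit, giving 8.9 mg.

8.9 mg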